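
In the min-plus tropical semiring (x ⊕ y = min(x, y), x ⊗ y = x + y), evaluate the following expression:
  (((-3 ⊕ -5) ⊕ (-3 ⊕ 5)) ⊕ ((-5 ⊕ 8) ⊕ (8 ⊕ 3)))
(((-3 ⊕ -5) ⊕ (-3 ⊕ 5)) ⊕ ((-5 ⊕ 8) ⊕ (8 ⊕ 3))) = -5

Expand innermost to outermost. Recall ⊕ takes the minimum of its arguments and ⊗ takes their sum. Working out the expression (((-3 ⊕ -5) ⊕ (-3 ⊕ 5)) ⊕ ((-5 ⊕ 8) ⊕ (8 ⊕ 3))) gives -5.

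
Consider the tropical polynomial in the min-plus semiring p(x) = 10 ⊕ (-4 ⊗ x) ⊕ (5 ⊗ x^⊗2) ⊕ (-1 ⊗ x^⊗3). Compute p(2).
p(2) = -2

A tropical monomial a ⊗ x^⊗i evaluates to a + i · x. Evaluating each term at x = 2:
  Term 0 contributes 10 + 0 · 2 = 10
  Term 1 contributes -4 + 1 · 2 = -2
  Term 2 contributes 5 + 2 · 2 = 9
  Term 3 contributes -1 + 3 · 2 = 5
p(2) = ⊕ of these = min[10, -2, 9, 5] = -2.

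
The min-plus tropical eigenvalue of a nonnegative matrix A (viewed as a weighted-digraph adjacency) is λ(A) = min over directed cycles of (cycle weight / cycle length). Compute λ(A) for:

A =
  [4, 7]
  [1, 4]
λ(A) = 4

Enumerate directed cycles and compute their means (weight / length). Sample:
  cycle 0 → 0: weight = 4, length = 1, mean = 4/1 ≈ 4.000
  cycle 1 → 1: weight = 4, length = 1, mean = 4/1 ≈ 4.000
  cycle 0 → 1 → 0: weight = 8, length = 2, mean = 8/2 ≈ 4.000
  cycle 1 → 0 → 1: weight = 8, length = 2, mean = 8/2 ≈ 4.000
Minimum mean = 4.000, attained e.g. along the cycle 0 → 0 with weight 4 and length 1. So λ(A) = 4/1 = 4.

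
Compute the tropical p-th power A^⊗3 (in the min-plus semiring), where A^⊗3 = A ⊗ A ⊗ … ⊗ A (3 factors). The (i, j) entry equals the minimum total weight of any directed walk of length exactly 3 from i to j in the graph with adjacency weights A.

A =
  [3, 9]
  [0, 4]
A^⊗3 =
  [9, 15]
  [6, 12]

Each entry (A^⊗3)_ij equals the minimum over all length-3 walks i = v_0 → v_1 → … → v_3 = j of Σ_t A[v_t][v_{t+1}]. For example, for (i, j) = (0, 1) we minimise over 4 possible intermediate vertex sequences; the minimum is 15, attained along the walk 0 → 0 → 0 → 1.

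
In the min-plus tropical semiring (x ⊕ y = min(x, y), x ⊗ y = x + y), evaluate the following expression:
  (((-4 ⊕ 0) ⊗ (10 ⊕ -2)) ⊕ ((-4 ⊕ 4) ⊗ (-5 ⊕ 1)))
(((-4 ⊕ 0) ⊗ (10 ⊕ -2)) ⊕ ((-4 ⊕ 4) ⊗ (-5 ⊕ 1))) = -9

Expand innermost to outermost. Recall ⊕ takes the minimum of its arguments and ⊗ takes their sum. Working out the expression (((-4 ⊕ 0) ⊗ (10 ⊕ -2)) ⊕ ((-4 ⊕ 4) ⊗ (-5 ⊕ 1))) gives -9.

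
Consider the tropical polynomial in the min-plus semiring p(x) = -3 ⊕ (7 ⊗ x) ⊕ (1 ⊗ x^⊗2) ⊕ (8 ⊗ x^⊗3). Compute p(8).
p(8) = -3

A tropical monomial a ⊗ x^⊗i evaluates to a + i · x. Evaluating each term at x = 8:
  Term 0 contributes -3 + 0 · 8 = -3
  Term 1 contributes 7 + 1 · 8 = 15
  Term 2 contributes 1 + 2 · 8 = 17
  Term 3 contributes 8 + 3 · 8 = 32
p(8) = ⊕ of these = min[-3, 15, 17, 32] = -3.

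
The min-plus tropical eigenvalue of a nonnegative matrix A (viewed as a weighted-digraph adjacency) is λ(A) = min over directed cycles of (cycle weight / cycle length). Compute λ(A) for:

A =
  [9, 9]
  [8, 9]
λ(A) = 17/2

Enumerate directed cycles and compute their means (weight / length). Sample:
  cycle 0 → 0: weight = 9, length = 1, mean = 9/1 ≈ 9.000
  cycle 1 → 1: weight = 9, length = 1, mean = 9/1 ≈ 9.000
  cycle 0 → 1 → 0: weight = 17, length = 2, mean = 17/2 ≈ 8.500
  cycle 1 → 0 → 1: weight = 17, length = 2, mean = 17/2 ≈ 8.500
Minimum mean = 8.500, attained e.g. along the cycle 0 → 1 → 0 with weight 17 and length 2. So λ(A) = 17/2 = 17/2.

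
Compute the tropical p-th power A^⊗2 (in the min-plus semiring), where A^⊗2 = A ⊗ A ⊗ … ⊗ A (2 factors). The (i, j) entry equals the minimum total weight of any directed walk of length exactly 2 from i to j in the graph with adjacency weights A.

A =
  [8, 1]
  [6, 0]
A^⊗2 =
  [7, 1]
  [6, 0]

Each entry (A^⊗2)_ij equals the minimum over all length-2 walks i = v_0 → v_1 → … → v_2 = j of Σ_t A[v_t][v_{t+1}]. For example, for (i, j) = (0, 1) we minimise over 2 possible intermediate vertex sequences; the minimum is 1, attained along the walk 0 → 1 → 1.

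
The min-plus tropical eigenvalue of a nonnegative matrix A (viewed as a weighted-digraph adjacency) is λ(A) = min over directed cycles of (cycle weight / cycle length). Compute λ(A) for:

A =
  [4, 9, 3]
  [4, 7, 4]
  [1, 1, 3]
λ(A) = 2

Enumerate directed cycles and compute their means (weight / length). Sample:
  cycle 0 → 0: weight = 4, length = 1, mean = 4/1 ≈ 4.000
  cycle 1 → 1: weight = 7, length = 1, mean = 7/1 ≈ 7.000
  cycle 2 → 2: weight = 3, length = 1, mean = 3/1 ≈ 3.000
  cycle 0 → 1 → 0: weight = 13, length = 2, mean = 13/2 ≈ 6.500
  cycle 0 → 2 → 0: weight = 4, length = 2, mean = 4/2 ≈ 2.000
  cycle 1 → 0 → 1: weight = 13, length = 2, mean = 13/2 ≈ 6.500
Minimum mean = 2.000, attained e.g. along the cycle 0 → 2 → 0 with weight 4 and length 2. So λ(A) = 4/2 = 2.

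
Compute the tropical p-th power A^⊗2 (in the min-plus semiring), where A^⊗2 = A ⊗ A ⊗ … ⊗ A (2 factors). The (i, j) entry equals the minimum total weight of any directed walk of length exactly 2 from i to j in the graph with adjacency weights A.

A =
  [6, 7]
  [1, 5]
A^⊗2 =
  [8, 12]
  [6, 8]

Each entry (A^⊗2)_ij equals the minimum over all length-2 walks i = v_0 → v_1 → … → v_2 = j of Σ_t A[v_t][v_{t+1}]. For example, for (i, j) = (0, 1) we minimise over 2 possible intermediate vertex sequences; the minimum is 12, attained along the walk 0 → 1 → 1.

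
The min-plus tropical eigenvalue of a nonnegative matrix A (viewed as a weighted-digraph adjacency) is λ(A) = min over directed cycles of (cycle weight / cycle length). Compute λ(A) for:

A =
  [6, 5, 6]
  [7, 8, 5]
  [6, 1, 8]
λ(A) = 3

Enumerate directed cycles and compute their means (weight / length). Sample:
  cycle 0 → 0: weight = 6, length = 1, mean = 6/1 ≈ 6.000
  cycle 1 → 1: weight = 8, length = 1, mean = 8/1 ≈ 8.000
  cycle 2 → 2: weight = 8, length = 1, mean = 8/1 ≈ 8.000
  cycle 0 → 1 → 0: weight = 12, length = 2, mean = 12/2 ≈ 6.000
  cycle 0 → 2 → 0: weight = 12, length = 2, mean = 12/2 ≈ 6.000
  cycle 1 → 0 → 1: weight = 12, length = 2, mean = 12/2 ≈ 6.000
Minimum mean = 3.000, attained e.g. along the cycle 1 → 2 → 1 with weight 6 and length 2. So λ(A) = 6/2 = 3.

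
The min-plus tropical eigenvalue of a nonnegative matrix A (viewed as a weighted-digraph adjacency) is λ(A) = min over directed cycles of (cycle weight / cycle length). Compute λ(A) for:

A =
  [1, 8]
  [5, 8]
λ(A) = 1

Enumerate directed cycles and compute their means (weight / length). Sample:
  cycle 0 → 0: weight = 1, length = 1, mean = 1/1 ≈ 1.000
  cycle 1 → 1: weight = 8, length = 1, mean = 8/1 ≈ 8.000
  cycle 0 → 1 → 0: weight = 13, length = 2, mean = 13/2 ≈ 6.500
  cycle 1 → 0 → 1: weight = 13, length = 2, mean = 13/2 ≈ 6.500
Minimum mean = 1.000, attained e.g. along the cycle 0 → 0 with weight 1 and length 1. So λ(A) = 1/1 = 1.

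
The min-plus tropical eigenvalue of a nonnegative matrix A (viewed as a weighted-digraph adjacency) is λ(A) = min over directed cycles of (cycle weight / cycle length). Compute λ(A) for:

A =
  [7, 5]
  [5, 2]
λ(A) = 2

Enumerate directed cycles and compute their means (weight / length). Sample:
  cycle 0 → 0: weight = 7, length = 1, mean = 7/1 ≈ 7.000
  cycle 1 → 1: weight = 2, length = 1, mean = 2/1 ≈ 2.000
  cycle 0 → 1 → 0: weight = 10, length = 2, mean = 10/2 ≈ 5.000
  cycle 1 → 0 → 1: weight = 10, length = 2, mean = 10/2 ≈ 5.000
Minimum mean = 2.000, attained e.g. along the cycle 1 → 1 with weight 2 and length 1. So λ(A) = 2/1 = 2.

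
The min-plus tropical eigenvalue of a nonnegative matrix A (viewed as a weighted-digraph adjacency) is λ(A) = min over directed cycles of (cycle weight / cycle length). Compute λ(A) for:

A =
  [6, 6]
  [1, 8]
λ(A) = 7/2

Enumerate directed cycles and compute their means (weight / length). Sample:
  cycle 0 → 0: weight = 6, length = 1, mean = 6/1 ≈ 6.000
  cycle 1 → 1: weight = 8, length = 1, mean = 8/1 ≈ 8.000
  cycle 0 → 1 → 0: weight = 7, length = 2, mean = 7/2 ≈ 3.500
  cycle 1 → 0 → 1: weight = 7, length = 2, mean = 7/2 ≈ 3.500
Minimum mean = 3.500, attained e.g. along the cycle 0 → 1 → 0 with weight 7 and length 2. So λ(A) = 7/2 = 7/2.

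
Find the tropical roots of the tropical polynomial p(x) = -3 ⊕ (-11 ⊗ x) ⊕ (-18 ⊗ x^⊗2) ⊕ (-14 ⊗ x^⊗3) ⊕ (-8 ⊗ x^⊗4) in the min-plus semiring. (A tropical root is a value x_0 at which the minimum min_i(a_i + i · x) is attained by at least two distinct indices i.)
Roots: {-6, -4, 7, 8}

Each tropical root is a break point of the lower envelope of the lines y = a_i + i · x (there are 5 lines, with slopes 0, 1, ..., 4). Only the lines that attain the minimum somewhere contribute to roots; other lines are dominated. Here the surviving (envelope) indices are i = 4, i = 3, i = 2, i = 1, i = 0.
Intersections between consecutive envelope lines give the roots: for adjacent envelope indices i < j the intersection is x = (a_i − a_j) / (j − i). Reading off the sorted break points: {-6, -4, 7, 8}.
Verification: at each break x_0, at least two indices attain the minimum of min_i(a_i + i · x_0).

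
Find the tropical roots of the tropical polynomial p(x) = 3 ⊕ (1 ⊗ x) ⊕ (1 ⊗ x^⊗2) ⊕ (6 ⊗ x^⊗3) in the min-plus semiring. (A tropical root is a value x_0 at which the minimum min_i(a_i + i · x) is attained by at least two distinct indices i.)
Roots: {-5, 0, 2}

Each tropical root is a break point of the lower envelope of the lines y = a_i + i · x (there are 4 lines, with slopes 0, 1, ..., 3). Only the lines that attain the minimum somewhere contribute to roots; other lines are dominated. Here the surviving (envelope) indices are i = 3, i = 2, i = 1, i = 0.
Intersections between consecutive envelope lines give the roots: for adjacent envelope indices i < j the intersection is x = (a_i − a_j) / (j − i). Reading off the sorted break points: {-5, 0, 2}.
Verification: at each break x_0, at least two indices attain the minimum of min_i(a_i + i · x_0).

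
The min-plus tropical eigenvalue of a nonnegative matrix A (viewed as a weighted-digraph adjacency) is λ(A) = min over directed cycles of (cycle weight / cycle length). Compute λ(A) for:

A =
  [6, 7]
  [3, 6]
λ(A) = 5

Enumerate directed cycles and compute their means (weight / length). Sample:
  cycle 0 → 0: weight = 6, length = 1, mean = 6/1 ≈ 6.000
  cycle 1 → 1: weight = 6, length = 1, mean = 6/1 ≈ 6.000
  cycle 0 → 1 → 0: weight = 10, length = 2, mean = 10/2 ≈ 5.000
  cycle 1 → 0 → 1: weight = 10, length = 2, mean = 10/2 ≈ 5.000
Minimum mean = 5.000, attained e.g. along the cycle 0 → 1 → 0 with weight 10 and length 2. So λ(A) = 10/2 = 5.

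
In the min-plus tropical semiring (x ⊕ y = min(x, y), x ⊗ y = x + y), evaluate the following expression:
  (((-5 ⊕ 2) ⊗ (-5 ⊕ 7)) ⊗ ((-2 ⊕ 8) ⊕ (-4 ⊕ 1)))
(((-5 ⊕ 2) ⊗ (-5 ⊕ 7)) ⊗ ((-2 ⊕ 8) ⊕ (-4 ⊕ 1))) = -14

Expand innermost to outermost. Recall ⊕ takes the minimum of its arguments and ⊗ takes their sum. Working out the expression (((-5 ⊕ 2) ⊗ (-5 ⊕ 7)) ⊗ ((-2 ⊕ 8) ⊕ (-4 ⊕ 1))) gives -14.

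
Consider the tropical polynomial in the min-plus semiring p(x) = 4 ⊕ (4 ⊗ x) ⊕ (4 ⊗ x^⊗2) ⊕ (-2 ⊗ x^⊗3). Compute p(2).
p(2) = 4

A tropical monomial a ⊗ x^⊗i evaluates to a + i · x. Evaluating each term at x = 2:
  Term 0 contributes 4 + 0 · 2 = 4
  Term 1 contributes 4 + 1 · 2 = 6
  Term 2 contributes 4 + 2 · 2 = 8
  Term 3 contributes -2 + 3 · 2 = 4
p(2) = ⊕ of these = min[4, 6, 8, 4] = 4.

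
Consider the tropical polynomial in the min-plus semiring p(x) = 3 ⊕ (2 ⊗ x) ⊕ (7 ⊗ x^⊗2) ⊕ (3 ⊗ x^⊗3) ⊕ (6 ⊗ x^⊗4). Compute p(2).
p(2) = 3

A tropical monomial a ⊗ x^⊗i evaluates to a + i · x. Evaluating each term at x = 2:
  Term 0 contributes 3 + 0 · 2 = 3
  Term 1 contributes 2 + 1 · 2 = 4
  Term 2 contributes 7 + 2 · 2 = 11
  Term 3 contributes 3 + 3 · 2 = 9
  Term 4 contributes 6 + 4 · 2 = 14
p(2) = ⊕ of these = min[3, 4, 11, 9, 14] = 3.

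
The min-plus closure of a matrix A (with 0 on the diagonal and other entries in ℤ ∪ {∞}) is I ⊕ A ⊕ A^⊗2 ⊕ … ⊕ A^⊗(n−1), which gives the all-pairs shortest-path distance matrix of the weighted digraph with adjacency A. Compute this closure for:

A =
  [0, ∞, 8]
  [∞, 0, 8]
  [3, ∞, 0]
Closure =
  [0, ∞, 8]
  [11, 0, 8]
  [3, ∞, 0]

This is the Floyd-Warshall all-pairs shortest-path computation. For each intermediate vertex k = 0, 1, …, 2, update dist[i][j] ← min(dist[i][j], dist[i][k] + dist[k][j]). The final matrix gives, for each (i, j), the minimum total weight of any directed path from i to j (possibly empty when i = j).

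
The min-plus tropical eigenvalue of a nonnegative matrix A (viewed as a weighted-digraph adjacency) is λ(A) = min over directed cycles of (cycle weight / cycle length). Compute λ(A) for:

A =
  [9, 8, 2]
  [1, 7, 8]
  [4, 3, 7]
λ(A) = 2

Enumerate directed cycles and compute their means (weight / length). Sample:
  cycle 0 → 0: weight = 9, length = 1, mean = 9/1 ≈ 9.000
  cycle 1 → 1: weight = 7, length = 1, mean = 7/1 ≈ 7.000
  cycle 2 → 2: weight = 7, length = 1, mean = 7/1 ≈ 7.000
  cycle 0 → 1 → 0: weight = 9, length = 2, mean = 9/2 ≈ 4.500
  cycle 0 → 2 → 0: weight = 6, length = 2, mean = 6/2 ≈ 3.000
  cycle 1 → 0 → 1: weight = 9, length = 2, mean = 9/2 ≈ 4.500
Minimum mean = 2.000, attained e.g. along the cycle 0 → 2 → 1 → 0 with weight 6 and length 3. So λ(A) = 6/3 = 2.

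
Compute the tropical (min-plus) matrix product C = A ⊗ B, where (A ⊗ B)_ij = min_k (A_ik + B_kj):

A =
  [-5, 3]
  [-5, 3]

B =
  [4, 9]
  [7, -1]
A ⊗ B =
  [-1, 2]
  [-1, 2]

Apply the min-plus product entry-by-entry:
  C[0][0] = min over k of (A[0][0] + B[0][0] = -5 + 4 = -1, A[0][1] + B[1][0] = 3 + 7 = 10) = -1 (attained at k = 0)
  C[0][1] = min over k of (A[0][0] + B[0][1] = -5 + 9 = 4, A[0][1] + B[1][1] = 3 + -1 = 2) = 2 (attained at k = 1)
  C[1][0] = min over k of (A[1][0] + B[0][0] = -5 + 4 = -1, A[1][1] + B[1][0] = 3 + 7 = 10) = -1 (attained at k = 0)
  C[1][1] = min over k of (A[1][0] + B[0][1] = -5 + 9 = 4, A[1][1] + B[1][1] = 3 + -1 = 2) = 2 (attained at k = 1)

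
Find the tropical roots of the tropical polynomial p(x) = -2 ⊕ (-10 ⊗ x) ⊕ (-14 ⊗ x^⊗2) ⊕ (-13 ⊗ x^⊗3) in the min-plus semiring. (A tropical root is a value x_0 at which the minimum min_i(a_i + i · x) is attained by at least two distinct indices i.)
Roots: {-1, 4, 8}

Each tropical root is a break point of the lower envelope of the lines y = a_i + i · x (there are 4 lines, with slopes 0, 1, ..., 3). Only the lines that attain the minimum somewhere contribute to roots; other lines are dominated. Here the surviving (envelope) indices are i = 3, i = 2, i = 1, i = 0.
Intersections between consecutive envelope lines give the roots: for adjacent envelope indices i < j the intersection is x = (a_i − a_j) / (j − i). Reading off the sorted break points: {-1, 4, 8}.
Verification: at each break x_0, at least two indices attain the minimum of min_i(a_i + i · x_0).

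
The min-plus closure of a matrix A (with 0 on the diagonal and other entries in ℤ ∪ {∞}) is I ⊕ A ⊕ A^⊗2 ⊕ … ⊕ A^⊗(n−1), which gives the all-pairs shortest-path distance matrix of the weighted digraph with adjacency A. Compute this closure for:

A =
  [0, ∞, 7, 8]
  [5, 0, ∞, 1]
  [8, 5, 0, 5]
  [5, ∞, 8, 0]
Closure =
  [0, 12, 7, 8]
  [5, 0, 9, 1]
  [8, 5, 0, 5]
  [5, 13, 8, 0]

This is the Floyd-Warshall all-pairs shortest-path computation. For each intermediate vertex k = 0, 1, …, 3, update dist[i][j] ← min(dist[i][j], dist[i][k] + dist[k][j]). The final matrix gives, for each (i, j), the minimum total weight of any directed path from i to j (possibly empty when i = j).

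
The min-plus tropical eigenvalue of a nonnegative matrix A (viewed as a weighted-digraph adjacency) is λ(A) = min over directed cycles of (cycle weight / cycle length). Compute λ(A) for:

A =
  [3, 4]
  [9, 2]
λ(A) = 2

Enumerate directed cycles and compute their means (weight / length). Sample:
  cycle 0 → 0: weight = 3, length = 1, mean = 3/1 ≈ 3.000
  cycle 1 → 1: weight = 2, length = 1, mean = 2/1 ≈ 2.000
  cycle 0 → 1 → 0: weight = 13, length = 2, mean = 13/2 ≈ 6.500
  cycle 1 → 0 → 1: weight = 13, length = 2, mean = 13/2 ≈ 6.500
Minimum mean = 2.000, attained e.g. along the cycle 1 → 1 with weight 2 and length 1. So λ(A) = 2/1 = 2.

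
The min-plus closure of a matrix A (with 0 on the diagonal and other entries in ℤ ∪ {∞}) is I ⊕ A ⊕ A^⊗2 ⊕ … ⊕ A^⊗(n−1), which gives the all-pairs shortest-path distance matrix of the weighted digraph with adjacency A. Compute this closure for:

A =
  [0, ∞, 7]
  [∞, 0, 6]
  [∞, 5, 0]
Closure =
  [0, 12, 7]
  [∞, 0, 6]
  [∞, 5, 0]

This is the Floyd-Warshall all-pairs shortest-path computation. For each intermediate vertex k = 0, 1, …, 2, update dist[i][j] ← min(dist[i][j], dist[i][k] + dist[k][j]). The final matrix gives, for each (i, j), the minimum total weight of any directed path from i to j (possibly empty when i = j).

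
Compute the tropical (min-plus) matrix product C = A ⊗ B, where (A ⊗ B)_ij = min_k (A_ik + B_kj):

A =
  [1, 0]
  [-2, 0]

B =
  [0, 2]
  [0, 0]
A ⊗ B =
  [0, 0]
  [-2, 0]

Apply the min-plus product entry-by-entry:
  C[0][0] = min over k of (A[0][0] + B[0][0] = 1 + 0 = 1, A[0][1] + B[1][0] = 0 + 0 = 0) = 0 (attained at k = 1)
  C[0][1] = min over k of (A[0][0] + B[0][1] = 1 + 2 = 3, A[0][1] + B[1][1] = 0 + 0 = 0) = 0 (attained at k = 1)
  C[1][0] = min over k of (A[1][0] + B[0][0] = -2 + 0 = -2, A[1][1] + B[1][0] = 0 + 0 = 0) = -2 (attained at k = 0)
  C[1][1] = min over k of (A[1][0] + B[0][1] = -2 + 2 = 0, A[1][1] + B[1][1] = 0 + 0 = 0) = 0 (attained at k = 0)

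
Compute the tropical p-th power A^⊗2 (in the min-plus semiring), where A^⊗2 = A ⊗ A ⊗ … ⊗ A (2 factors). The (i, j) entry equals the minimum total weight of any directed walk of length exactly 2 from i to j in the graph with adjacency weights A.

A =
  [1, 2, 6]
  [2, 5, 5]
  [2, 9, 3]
A^⊗2 =
  [2, 3, 7]
  [3, 4, 8]
  [3, 4, 6]

Each entry (A^⊗2)_ij equals the minimum over all length-2 walks i = v_0 → v_1 → … → v_2 = j of Σ_t A[v_t][v_{t+1}]. For example, for (i, j) = (0, 2) we minimise over 3 possible intermediate vertex sequences; the minimum is 7, attained along the walk 0 → 0 → 2.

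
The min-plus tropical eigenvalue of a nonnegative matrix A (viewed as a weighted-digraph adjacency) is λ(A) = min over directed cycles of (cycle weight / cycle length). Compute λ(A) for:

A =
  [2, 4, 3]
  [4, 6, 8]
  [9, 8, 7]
λ(A) = 2

Enumerate directed cycles and compute their means (weight / length). Sample:
  cycle 0 → 0: weight = 2, length = 1, mean = 2/1 ≈ 2.000
  cycle 1 → 1: weight = 6, length = 1, mean = 6/1 ≈ 6.000
  cycle 2 → 2: weight = 7, length = 1, mean = 7/1 ≈ 7.000
  cycle 0 → 1 → 0: weight = 8, length = 2, mean = 8/2 ≈ 4.000
  cycle 0 → 2 → 0: weight = 12, length = 2, mean = 12/2 ≈ 6.000
  cycle 1 → 0 → 1: weight = 8, length = 2, mean = 8/2 ≈ 4.000
Minimum mean = 2.000, attained e.g. along the cycle 0 → 0 with weight 2 and length 1. So λ(A) = 2/1 = 2.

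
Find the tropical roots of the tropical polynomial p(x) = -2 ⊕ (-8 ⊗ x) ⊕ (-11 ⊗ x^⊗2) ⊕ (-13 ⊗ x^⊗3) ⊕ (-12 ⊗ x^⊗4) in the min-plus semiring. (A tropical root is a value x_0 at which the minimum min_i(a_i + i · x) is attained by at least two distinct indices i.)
Roots: {-1, 2, 3, 6}

Each tropical root is a break point of the lower envelope of the lines y = a_i + i · x (there are 5 lines, with slopes 0, 1, ..., 4). Only the lines that attain the minimum somewhere contribute to roots; other lines are dominated. Here the surviving (envelope) indices are i = 4, i = 3, i = 2, i = 1, i = 0.
Intersections between consecutive envelope lines give the roots: for adjacent envelope indices i < j the intersection is x = (a_i − a_j) / (j − i). Reading off the sorted break points: {-1, 2, 3, 6}.
Verification: at each break x_0, at least two indices attain the minimum of min_i(a_i + i · x_0).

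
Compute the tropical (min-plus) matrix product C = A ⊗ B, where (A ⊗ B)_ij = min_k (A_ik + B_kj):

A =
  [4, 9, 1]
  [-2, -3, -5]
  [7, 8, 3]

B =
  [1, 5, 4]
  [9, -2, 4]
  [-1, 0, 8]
A ⊗ B =
  [0, 1, 8]
  [-6, -5, 1]
  [2, 3, 11]

Apply the min-plus product entry-by-entry:
  C[0][0] = min over k of (A[0][0] + B[0][0] = 4 + 1 = 5, A[0][1] + B[1][0] = 9 + 9 = 18, A[0][2] + B[2][0] = 1 + -1 = 0) = 0 (attained at k = 2)
  C[0][1] = min over k of (A[0][0] + B[0][1] = 4 + 5 = 9, A[0][1] + B[1][1] = 9 + -2 = 7, A[0][2] + B[2][1] = 1 + 0 = 1) = 1 (attained at k = 2)
  C[0][2] = min over k of (A[0][0] + B[0][2] = 4 + 4 = 8, A[0][1] + B[1][2] = 9 + 4 = 13, A[0][2] + B[2][2] = 1 + 8 = 9) = 8 (attained at k = 0)
  C[1][0] = min over k of (A[1][0] + B[0][0] = -2 + 1 = -1, A[1][1] + B[1][0] = -3 + 9 = 6, A[1][2] + B[2][0] = -5 + -1 = -6) = -6 (attained at k = 2)
  C[1][1] = min over k of (A[1][0] + B[0][1] = -2 + 5 = 3, A[1][1] + B[1][1] = -3 + -2 = -5, A[1][2] + B[2][1] = -5 + 0 = -5) = -5 (attained at k = 1)
  C[1][2] = min over k of (A[1][0] + B[0][2] = -2 + 4 = 2, A[1][1] + B[1][2] = -3 + 4 = 1, A[1][2] + B[2][2] = -5 + 8 = 3) = 1 (attained at k = 1)
  C[2][0] = min over k of (A[2][0] + B[0][0] = 7 + 1 = 8, A[2][1] + B[1][0] = 8 + 9 = 17, A[2][2] + B[2][0] = 3 + -1 = 2) = 2 (attained at k = 2)
  C[2][1] = min over k of (A[2][0] + B[0][1] = 7 + 5 = 12, A[2][1] + B[1][1] = 8 + -2 = 6, A[2][2] + B[2][1] = 3 + 0 = 3) = 3 (attained at k = 2)
  C[2][2] = min over k of (A[2][0] + B[0][2] = 7 + 4 = 11, A[2][1] + B[1][2] = 8 + 4 = 12, A[2][2] + B[2][2] = 3 + 8 = 11) = 11 (attained at k = 0)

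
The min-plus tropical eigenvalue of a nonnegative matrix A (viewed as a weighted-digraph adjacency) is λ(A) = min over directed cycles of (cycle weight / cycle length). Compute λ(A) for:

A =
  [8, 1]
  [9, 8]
λ(A) = 5

Enumerate directed cycles and compute their means (weight / length). Sample:
  cycle 0 → 0: weight = 8, length = 1, mean = 8/1 ≈ 8.000
  cycle 1 → 1: weight = 8, length = 1, mean = 8/1 ≈ 8.000
  cycle 0 → 1 → 0: weight = 10, length = 2, mean = 10/2 ≈ 5.000
  cycle 1 → 0 → 1: weight = 10, length = 2, mean = 10/2 ≈ 5.000
Minimum mean = 5.000, attained e.g. along the cycle 0 → 1 → 0 with weight 10 and length 2. So λ(A) = 10/2 = 5.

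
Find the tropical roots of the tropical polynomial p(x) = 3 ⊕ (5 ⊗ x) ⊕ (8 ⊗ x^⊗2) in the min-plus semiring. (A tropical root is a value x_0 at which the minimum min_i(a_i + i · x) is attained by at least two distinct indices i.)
Roots: {-3, -2}

Each tropical root is a break point of the lower envelope of the lines y = a_i + i · x (there are 3 lines, with slopes 0, 1, ..., 2). Only the lines that attain the minimum somewhere contribute to roots; other lines are dominated. Here the surviving (envelope) indices are i = 2, i = 1, i = 0.
Intersections between consecutive envelope lines give the roots: for adjacent envelope indices i < j the intersection is x = (a_i − a_j) / (j − i). Reading off the sorted break points: {-3, -2}.
Verification: at each break x_0, at least two indices attain the minimum of min_i(a_i + i · x_0).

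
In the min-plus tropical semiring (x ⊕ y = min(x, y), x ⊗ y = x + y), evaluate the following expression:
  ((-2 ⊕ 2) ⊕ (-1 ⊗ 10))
((-2 ⊕ 2) ⊕ (-1 ⊗ 10)) = -2

Expand innermost to outermost. Recall ⊕ takes the minimum of its arguments and ⊗ takes their sum. Working out the expression ((-2 ⊕ 2) ⊕ (-1 ⊗ 10)) gives -2.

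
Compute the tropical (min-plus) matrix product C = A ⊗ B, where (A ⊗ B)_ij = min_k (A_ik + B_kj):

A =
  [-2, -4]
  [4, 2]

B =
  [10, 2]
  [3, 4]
A ⊗ B =
  [-1, 0]
  [5, 6]

Apply the min-plus product entry-by-entry:
  C[0][0] = min over k of (A[0][0] + B[0][0] = -2 + 10 = 8, A[0][1] + B[1][0] = -4 + 3 = -1) = -1 (attained at k = 1)
  C[0][1] = min over k of (A[0][0] + B[0][1] = -2 + 2 = 0, A[0][1] + B[1][1] = -4 + 4 = 0) = 0 (attained at k = 0)
  C[1][0] = min over k of (A[1][0] + B[0][0] = 4 + 10 = 14, A[1][1] + B[1][0] = 2 + 3 = 5) = 5 (attained at k = 1)
  C[1][1] = min over k of (A[1][0] + B[0][1] = 4 + 2 = 6, A[1][1] + B[1][1] = 2 + 4 = 6) = 6 (attained at k = 0)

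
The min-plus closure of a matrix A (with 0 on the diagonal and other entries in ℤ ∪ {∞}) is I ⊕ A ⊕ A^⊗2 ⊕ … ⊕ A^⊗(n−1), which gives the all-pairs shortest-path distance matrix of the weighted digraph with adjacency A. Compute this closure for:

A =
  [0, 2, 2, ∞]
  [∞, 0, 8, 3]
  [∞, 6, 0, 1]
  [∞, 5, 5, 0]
Closure =
  [0, 2, 2, 3]
  [∞, 0, 8, 3]
  [∞, 6, 0, 1]
  [∞, 5, 5, 0]

This is the Floyd-Warshall all-pairs shortest-path computation. For each intermediate vertex k = 0, 1, …, 3, update dist[i][j] ← min(dist[i][j], dist[i][k] + dist[k][j]). The final matrix gives, for each (i, j), the minimum total weight of any directed path from i to j (possibly empty when i = j).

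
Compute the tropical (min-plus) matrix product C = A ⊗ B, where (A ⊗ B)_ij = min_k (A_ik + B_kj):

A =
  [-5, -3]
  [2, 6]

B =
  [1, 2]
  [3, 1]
A ⊗ B =
  [-4, -3]
  [3, 4]

Apply the min-plus product entry-by-entry:
  C[0][0] = min over k of (A[0][0] + B[0][0] = -5 + 1 = -4, A[0][1] + B[1][0] = -3 + 3 = 0) = -4 (attained at k = 0)
  C[0][1] = min over k of (A[0][0] + B[0][1] = -5 + 2 = -3, A[0][1] + B[1][1] = -3 + 1 = -2) = -3 (attained at k = 0)
  C[1][0] = min over k of (A[1][0] + B[0][0] = 2 + 1 = 3, A[1][1] + B[1][0] = 6 + 3 = 9) = 3 (attained at k = 0)
  C[1][1] = min over k of (A[1][0] + B[0][1] = 2 + 2 = 4, A[1][1] + B[1][1] = 6 + 1 = 7) = 4 (attained at k = 0)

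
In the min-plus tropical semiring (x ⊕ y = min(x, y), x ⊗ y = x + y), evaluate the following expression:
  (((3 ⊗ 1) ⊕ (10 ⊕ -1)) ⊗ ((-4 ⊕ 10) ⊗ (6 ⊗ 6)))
(((3 ⊗ 1) ⊕ (10 ⊕ -1)) ⊗ ((-4 ⊕ 10) ⊗ (6 ⊗ 6))) = 7

Expand innermost to outermost. Recall ⊕ takes the minimum of its arguments and ⊗ takes their sum. Working out the expression (((3 ⊗ 1) ⊕ (10 ⊕ -1)) ⊗ ((-4 ⊕ 10) ⊗ (6 ⊗ 6))) gives 7.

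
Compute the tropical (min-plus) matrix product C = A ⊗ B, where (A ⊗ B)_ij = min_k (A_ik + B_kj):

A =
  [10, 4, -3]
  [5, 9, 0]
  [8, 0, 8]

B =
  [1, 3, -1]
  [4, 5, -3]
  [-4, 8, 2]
A ⊗ B =
  [-7, 5, -1]
  [-4, 8, 2]
  [4, 5, -3]

Apply the min-plus product entry-by-entry:
  C[0][0] = min over k of (A[0][0] + B[0][0] = 10 + 1 = 11, A[0][1] + B[1][0] = 4 + 4 = 8, A[0][2] + B[2][0] = -3 + -4 = -7) = -7 (attained at k = 2)
  C[0][1] = min over k of (A[0][0] + B[0][1] = 10 + 3 = 13, A[0][1] + B[1][1] = 4 + 5 = 9, A[0][2] + B[2][1] = -3 + 8 = 5) = 5 (attained at k = 2)
  C[0][2] = min over k of (A[0][0] + B[0][2] = 10 + -1 = 9, A[0][1] + B[1][2] = 4 + -3 = 1, A[0][2] + B[2][2] = -3 + 2 = -1) = -1 (attained at k = 2)
  C[1][0] = min over k of (A[1][0] + B[0][0] = 5 + 1 = 6, A[1][1] + B[1][0] = 9 + 4 = 13, A[1][2] + B[2][0] = 0 + -4 = -4) = -4 (attained at k = 2)
  C[1][1] = min over k of (A[1][0] + B[0][1] = 5 + 3 = 8, A[1][1] + B[1][1] = 9 + 5 = 14, A[1][2] + B[2][1] = 0 + 8 = 8) = 8 (attained at k = 0)
  C[1][2] = min over k of (A[1][0] + B[0][2] = 5 + -1 = 4, A[1][1] + B[1][2] = 9 + -3 = 6, A[1][2] + B[2][2] = 0 + 2 = 2) = 2 (attained at k = 2)
  C[2][0] = min over k of (A[2][0] + B[0][0] = 8 + 1 = 9, A[2][1] + B[1][0] = 0 + 4 = 4, A[2][2] + B[2][0] = 8 + -4 = 4) = 4 (attained at k = 1)
  C[2][1] = min over k of (A[2][0] + B[0][1] = 8 + 3 = 11, A[2][1] + B[1][1] = 0 + 5 = 5, A[2][2] + B[2][1] = 8 + 8 = 16) = 5 (attained at k = 1)
  C[2][2] = min over k of (A[2][0] + B[0][2] = 8 + -1 = 7, A[2][1] + B[1][2] = 0 + -3 = -3, A[2][2] + B[2][2] = 8 + 2 = 10) = -3 (attained at k = 1)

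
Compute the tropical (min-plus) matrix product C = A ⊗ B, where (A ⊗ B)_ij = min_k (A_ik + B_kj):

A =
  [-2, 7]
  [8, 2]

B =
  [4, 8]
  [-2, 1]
A ⊗ B =
  [2, 6]
  [0, 3]

Apply the min-plus product entry-by-entry:
  C[0][0] = min over k of (A[0][0] + B[0][0] = -2 + 4 = 2, A[0][1] + B[1][0] = 7 + -2 = 5) = 2 (attained at k = 0)
  C[0][1] = min over k of (A[0][0] + B[0][1] = -2 + 8 = 6, A[0][1] + B[1][1] = 7 + 1 = 8) = 6 (attained at k = 0)
  C[1][0] = min over k of (A[1][0] + B[0][0] = 8 + 4 = 12, A[1][1] + B[1][0] = 2 + -2 = 0) = 0 (attained at k = 1)
  C[1][1] = min over k of (A[1][0] + B[0][1] = 8 + 8 = 16, A[1][1] + B[1][1] = 2 + 1 = 3) = 3 (attained at k = 1)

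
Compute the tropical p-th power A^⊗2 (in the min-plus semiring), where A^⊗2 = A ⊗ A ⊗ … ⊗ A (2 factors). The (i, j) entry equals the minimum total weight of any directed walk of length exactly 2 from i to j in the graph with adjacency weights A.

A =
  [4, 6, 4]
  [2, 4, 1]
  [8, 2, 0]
A^⊗2 =
  [8, 6, 4]
  [6, 3, 1]
  [4, 2, 0]

Each entry (A^⊗2)_ij equals the minimum over all length-2 walks i = v_0 → v_1 → … → v_2 = j of Σ_t A[v_t][v_{t+1}]. For example, for (i, j) = (0, 2) we minimise over 3 possible intermediate vertex sequences; the minimum is 4, attained along the walk 0 → 2 → 2.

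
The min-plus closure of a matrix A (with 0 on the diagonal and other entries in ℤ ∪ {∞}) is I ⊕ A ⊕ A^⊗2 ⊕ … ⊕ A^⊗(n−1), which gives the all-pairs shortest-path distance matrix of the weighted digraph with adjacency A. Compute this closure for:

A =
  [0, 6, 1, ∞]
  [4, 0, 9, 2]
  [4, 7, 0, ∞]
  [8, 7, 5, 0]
Closure =
  [0, 6, 1, 8]
  [4, 0, 5, 2]
  [4, 7, 0, 9]
  [8, 7, 5, 0]

This is the Floyd-Warshall all-pairs shortest-path computation. For each intermediate vertex k = 0, 1, …, 3, update dist[i][j] ← min(dist[i][j], dist[i][k] + dist[k][j]). The final matrix gives, for each (i, j), the minimum total weight of any directed path from i to j (possibly empty when i = j).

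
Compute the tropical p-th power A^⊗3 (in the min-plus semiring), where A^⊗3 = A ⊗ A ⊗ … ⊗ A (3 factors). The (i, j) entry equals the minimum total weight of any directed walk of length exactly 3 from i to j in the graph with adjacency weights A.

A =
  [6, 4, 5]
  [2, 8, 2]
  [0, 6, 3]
A^⊗3 =
  [6, 9, 9]
  [5, 6, 7]
  [5, 7, 6]

Each entry (A^⊗3)_ij equals the minimum over all length-3 walks i = v_0 → v_1 → … → v_3 = j of Σ_t A[v_t][v_{t+1}]. For example, for (i, j) = (0, 2) we minimise over 9 possible intermediate vertex sequences; the minimum is 9, attained along the walk 0 → 1 → 2 → 2.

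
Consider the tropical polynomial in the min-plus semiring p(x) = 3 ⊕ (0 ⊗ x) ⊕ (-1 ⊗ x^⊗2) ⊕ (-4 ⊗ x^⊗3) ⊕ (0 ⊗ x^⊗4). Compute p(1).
p(1) = -1

A tropical monomial a ⊗ x^⊗i evaluates to a + i · x. Evaluating each term at x = 1:
  Term 0 contributes 3 + 0 · 1 = 3
  Term 1 contributes 0 + 1 · 1 = 1
  Term 2 contributes -1 + 2 · 1 = 1
  Term 3 contributes -4 + 3 · 1 = -1
  Term 4 contributes 0 + 4 · 1 = 4
p(1) = ⊕ of these = min[3, 1, 1, -1, 4] = -1.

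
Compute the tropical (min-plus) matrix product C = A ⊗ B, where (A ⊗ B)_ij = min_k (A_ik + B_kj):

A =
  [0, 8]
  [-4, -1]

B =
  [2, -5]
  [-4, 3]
A ⊗ B =
  [2, -5]
  [-5, -9]

Apply the min-plus product entry-by-entry:
  C[0][0] = min over k of (A[0][0] + B[0][0] = 0 + 2 = 2, A[0][1] + B[1][0] = 8 + -4 = 4) = 2 (attained at k = 0)
  C[0][1] = min over k of (A[0][0] + B[0][1] = 0 + -5 = -5, A[0][1] + B[1][1] = 8 + 3 = 11) = -5 (attained at k = 0)
  C[1][0] = min over k of (A[1][0] + B[0][0] = -4 + 2 = -2, A[1][1] + B[1][0] = -1 + -4 = -5) = -5 (attained at k = 1)
  C[1][1] = min over k of (A[1][0] + B[0][1] = -4 + -5 = -9, A[1][1] + B[1][1] = -1 + 3 = 2) = -9 (attained at k = 0)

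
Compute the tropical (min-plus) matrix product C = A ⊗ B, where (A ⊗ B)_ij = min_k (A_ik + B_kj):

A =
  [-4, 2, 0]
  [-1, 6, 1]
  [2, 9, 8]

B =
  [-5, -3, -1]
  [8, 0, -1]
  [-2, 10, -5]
A ⊗ B =
  [-9, -7, -5]
  [-6, -4, -4]
  [-3, -1, 1]

Apply the min-plus product entry-by-entry:
  C[0][0] = min over k of (A[0][0] + B[0][0] = -4 + -5 = -9, A[0][1] + B[1][0] = 2 + 8 = 10, A[0][2] + B[2][0] = 0 + -2 = -2) = -9 (attained at k = 0)
  C[0][1] = min over k of (A[0][0] + B[0][1] = -4 + -3 = -7, A[0][1] + B[1][1] = 2 + 0 = 2, A[0][2] + B[2][1] = 0 + 10 = 10) = -7 (attained at k = 0)
  C[0][2] = min over k of (A[0][0] + B[0][2] = -4 + -1 = -5, A[0][1] + B[1][2] = 2 + -1 = 1, A[0][2] + B[2][2] = 0 + -5 = -5) = -5 (attained at k = 0)
  C[1][0] = min over k of (A[1][0] + B[0][0] = -1 + -5 = -6, A[1][1] + B[1][0] = 6 + 8 = 14, A[1][2] + B[2][0] = 1 + -2 = -1) = -6 (attained at k = 0)
  C[1][1] = min over k of (A[1][0] + B[0][1] = -1 + -3 = -4, A[1][1] + B[1][1] = 6 + 0 = 6, A[1][2] + B[2][1] = 1 + 10 = 11) = -4 (attained at k = 0)
  C[1][2] = min over k of (A[1][0] + B[0][2] = -1 + -1 = -2, A[1][1] + B[1][2] = 6 + -1 = 5, A[1][2] + B[2][2] = 1 + -5 = -4) = -4 (attained at k = 2)
  C[2][0] = min over k of (A[2][0] + B[0][0] = 2 + -5 = -3, A[2][1] + B[1][0] = 9 + 8 = 17, A[2][2] + B[2][0] = 8 + -2 = 6) = -3 (attained at k = 0)
  C[2][1] = min over k of (A[2][0] + B[0][1] = 2 + -3 = -1, A[2][1] + B[1][1] = 9 + 0 = 9, A[2][2] + B[2][1] = 8 + 10 = 18) = -1 (attained at k = 0)
  C[2][2] = min over k of (A[2][0] + B[0][2] = 2 + -1 = 1, A[2][1] + B[1][2] = 9 + -1 = 8, A[2][2] + B[2][2] = 8 + -5 = 3) = 1 (attained at k = 0)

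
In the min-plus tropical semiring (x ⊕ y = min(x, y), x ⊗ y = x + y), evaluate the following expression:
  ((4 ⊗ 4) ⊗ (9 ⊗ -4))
((4 ⊗ 4) ⊗ (9 ⊗ -4)) = 13

Expand innermost to outermost. Recall ⊕ takes the minimum of its arguments and ⊗ takes their sum. Working out the expression ((4 ⊗ 4) ⊗ (9 ⊗ -4)) gives 13.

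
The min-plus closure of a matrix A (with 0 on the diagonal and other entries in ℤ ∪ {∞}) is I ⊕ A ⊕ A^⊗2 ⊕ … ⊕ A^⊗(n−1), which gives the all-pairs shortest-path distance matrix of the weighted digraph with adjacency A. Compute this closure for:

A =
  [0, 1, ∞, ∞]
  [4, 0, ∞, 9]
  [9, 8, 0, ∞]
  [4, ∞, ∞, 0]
Closure =
  [0, 1, ∞, 10]
  [4, 0, ∞, 9]
  [9, 8, 0, 17]
  [4, 5, ∞, 0]

This is the Floyd-Warshall all-pairs shortest-path computation. For each intermediate vertex k = 0, 1, …, 3, update dist[i][j] ← min(dist[i][j], dist[i][k] + dist[k][j]). The final matrix gives, for each (i, j), the minimum total weight of any directed path from i to j (possibly empty when i = j).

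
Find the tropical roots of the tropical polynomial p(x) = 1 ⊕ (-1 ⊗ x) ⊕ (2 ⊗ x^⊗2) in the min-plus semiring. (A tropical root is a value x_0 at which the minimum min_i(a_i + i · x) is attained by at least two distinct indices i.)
Roots: {-3, 2}

Each tropical root is a break point of the lower envelope of the lines y = a_i + i · x (there are 3 lines, with slopes 0, 1, ..., 2). Only the lines that attain the minimum somewhere contribute to roots; other lines are dominated. Here the surviving (envelope) indices are i = 2, i = 1, i = 0.
Intersections between consecutive envelope lines give the roots: for adjacent envelope indices i < j the intersection is x = (a_i − a_j) / (j − i). Reading off the sorted break points: {-3, 2}.
Verification: at each break x_0, at least two indices attain the minimum of min_i(a_i + i · x_0).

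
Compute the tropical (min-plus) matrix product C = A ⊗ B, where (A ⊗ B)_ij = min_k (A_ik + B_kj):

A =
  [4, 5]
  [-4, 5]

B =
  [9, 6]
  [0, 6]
A ⊗ B =
  [5, 10]
  [5, 2]

Apply the min-plus product entry-by-entry:
  C[0][0] = min over k of (A[0][0] + B[0][0] = 4 + 9 = 13, A[0][1] + B[1][0] = 5 + 0 = 5) = 5 (attained at k = 1)
  C[0][1] = min over k of (A[0][0] + B[0][1] = 4 + 6 = 10, A[0][1] + B[1][1] = 5 + 6 = 11) = 10 (attained at k = 0)
  C[1][0] = min over k of (A[1][0] + B[0][0] = -4 + 9 = 5, A[1][1] + B[1][0] = 5 + 0 = 5) = 5 (attained at k = 0)
  C[1][1] = min over k of (A[1][0] + B[0][1] = -4 + 6 = 2, A[1][1] + B[1][1] = 5 + 6 = 11) = 2 (attained at k = 0)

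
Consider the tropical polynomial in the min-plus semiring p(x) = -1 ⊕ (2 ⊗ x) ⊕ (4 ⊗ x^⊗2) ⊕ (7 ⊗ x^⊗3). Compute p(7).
p(7) = -1

A tropical monomial a ⊗ x^⊗i evaluates to a + i · x. Evaluating each term at x = 7:
  Term 0 contributes -1 + 0 · 7 = -1
  Term 1 contributes 2 + 1 · 7 = 9
  Term 2 contributes 4 + 2 · 7 = 18
  Term 3 contributes 7 + 3 · 7 = 28
p(7) = ⊕ of these = min[-1, 9, 18, 28] = -1.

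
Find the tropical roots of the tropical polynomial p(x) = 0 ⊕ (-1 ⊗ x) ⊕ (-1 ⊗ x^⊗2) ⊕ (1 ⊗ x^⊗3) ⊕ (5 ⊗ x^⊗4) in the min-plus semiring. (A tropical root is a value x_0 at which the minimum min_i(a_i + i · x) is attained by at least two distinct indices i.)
Roots: {-4, -2, 0, 1}

Each tropical root is a break point of the lower envelope of the lines y = a_i + i · x (there are 5 lines, with slopes 0, 1, ..., 4). Only the lines that attain the minimum somewhere contribute to roots; other lines are dominated. Here the surviving (envelope) indices are i = 4, i = 3, i = 2, i = 1, i = 0.
Intersections between consecutive envelope lines give the roots: for adjacent envelope indices i < j the intersection is x = (a_i − a_j) / (j − i). Reading off the sorted break points: {-4, -2, 0, 1}.
Verification: at each break x_0, at least two indices attain the minimum of min_i(a_i + i · x_0).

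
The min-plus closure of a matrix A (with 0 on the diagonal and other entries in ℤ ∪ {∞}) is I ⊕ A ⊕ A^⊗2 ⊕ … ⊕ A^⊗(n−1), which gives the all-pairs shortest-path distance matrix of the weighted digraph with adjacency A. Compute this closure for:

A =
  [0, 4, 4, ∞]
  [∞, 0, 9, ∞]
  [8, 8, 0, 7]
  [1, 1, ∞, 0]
Closure =
  [0, 4, 4, 11]
  [17, 0, 9, 16]
  [8, 8, 0, 7]
  [1, 1, 5, 0]

This is the Floyd-Warshall all-pairs shortest-path computation. For each intermediate vertex k = 0, 1, …, 3, update dist[i][j] ← min(dist[i][j], dist[i][k] + dist[k][j]). The final matrix gives, for each (i, j), the minimum total weight of any directed path from i to j (possibly empty when i = j).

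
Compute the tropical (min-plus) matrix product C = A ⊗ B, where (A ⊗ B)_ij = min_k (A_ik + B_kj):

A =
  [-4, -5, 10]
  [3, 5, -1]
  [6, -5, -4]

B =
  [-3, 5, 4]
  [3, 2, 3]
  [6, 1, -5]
A ⊗ B =
  [-7, -3, -2]
  [0, 0, -6]
  [-2, -3, -9]

Apply the min-plus product entry-by-entry:
  C[0][0] = min over k of (A[0][0] + B[0][0] = -4 + -3 = -7, A[0][1] + B[1][0] = -5 + 3 = -2, A[0][2] + B[2][0] = 10 + 6 = 16) = -7 (attained at k = 0)
  C[0][1] = min over k of (A[0][0] + B[0][1] = -4 + 5 = 1, A[0][1] + B[1][1] = -5 + 2 = -3, A[0][2] + B[2][1] = 10 + 1 = 11) = -3 (attained at k = 1)
  C[0][2] = min over k of (A[0][0] + B[0][2] = -4 + 4 = 0, A[0][1] + B[1][2] = -5 + 3 = -2, A[0][2] + B[2][2] = 10 + -5 = 5) = -2 (attained at k = 1)
  C[1][0] = min over k of (A[1][0] + B[0][0] = 3 + -3 = 0, A[1][1] + B[1][0] = 5 + 3 = 8, A[1][2] + B[2][0] = -1 + 6 = 5) = 0 (attained at k = 0)
  C[1][1] = min over k of (A[1][0] + B[0][1] = 3 + 5 = 8, A[1][1] + B[1][1] = 5 + 2 = 7, A[1][2] + B[2][1] = -1 + 1 = 0) = 0 (attained at k = 2)
  C[1][2] = min over k of (A[1][0] + B[0][2] = 3 + 4 = 7, A[1][1] + B[1][2] = 5 + 3 = 8, A[1][2] + B[2][2] = -1 + -5 = -6) = -6 (attained at k = 2)
  C[2][0] = min over k of (A[2][0] + B[0][0] = 6 + -3 = 3, A[2][1] + B[1][0] = -5 + 3 = -2, A[2][2] + B[2][0] = -4 + 6 = 2) = -2 (attained at k = 1)
  C[2][1] = min over k of (A[2][0] + B[0][1] = 6 + 5 = 11, A[2][1] + B[1][1] = -5 + 2 = -3, A[2][2] + B[2][1] = -4 + 1 = -3) = -3 (attained at k = 1)
  C[2][2] = min over k of (A[2][0] + B[0][2] = 6 + 4 = 10, A[2][1] + B[1][2] = -5 + 3 = -2, A[2][2] + B[2][2] = -4 + -5 = -9) = -9 (attained at k = 2)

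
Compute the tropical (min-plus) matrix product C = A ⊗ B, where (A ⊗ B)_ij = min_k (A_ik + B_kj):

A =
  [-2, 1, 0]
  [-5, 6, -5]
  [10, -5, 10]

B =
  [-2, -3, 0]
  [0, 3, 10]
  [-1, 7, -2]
A ⊗ B =
  [-4, -5, -2]
  [-7, -8, -7]
  [-5, -2, 5]

Apply the min-plus product entry-by-entry:
  C[0][0] = min over k of (A[0][0] + B[0][0] = -2 + -2 = -4, A[0][1] + B[1][0] = 1 + 0 = 1, A[0][2] + B[2][0] = 0 + -1 = -1) = -4 (attained at k = 0)
  C[0][1] = min over k of (A[0][0] + B[0][1] = -2 + -3 = -5, A[0][1] + B[1][1] = 1 + 3 = 4, A[0][2] + B[2][1] = 0 + 7 = 7) = -5 (attained at k = 0)
  C[0][2] = min over k of (A[0][0] + B[0][2] = -2 + 0 = -2, A[0][1] + B[1][2] = 1 + 10 = 11, A[0][2] + B[2][2] = 0 + -2 = -2) = -2 (attained at k = 0)
  C[1][0] = min over k of (A[1][0] + B[0][0] = -5 + -2 = -7, A[1][1] + B[1][0] = 6 + 0 = 6, A[1][2] + B[2][0] = -5 + -1 = -6) = -7 (attained at k = 0)
  C[1][1] = min over k of (A[1][0] + B[0][1] = -5 + -3 = -8, A[1][1] + B[1][1] = 6 + 3 = 9, A[1][2] + B[2][1] = -5 + 7 = 2) = -8 (attained at k = 0)
  C[1][2] = min over k of (A[1][0] + B[0][2] = -5 + 0 = -5, A[1][1] + B[1][2] = 6 + 10 = 16, A[1][2] + B[2][2] = -5 + -2 = -7) = -7 (attained at k = 2)
  C[2][0] = min over k of (A[2][0] + B[0][0] = 10 + -2 = 8, A[2][1] + B[1][0] = -5 + 0 = -5, A[2][2] + B[2][0] = 10 + -1 = 9) = -5 (attained at k = 1)
  C[2][1] = min over k of (A[2][0] + B[0][1] = 10 + -3 = 7, A[2][1] + B[1][1] = -5 + 3 = -2, A[2][2] + B[2][1] = 10 + 7 = 17) = -2 (attained at k = 1)
  C[2][2] = min over k of (A[2][0] + B[0][2] = 10 + 0 = 10, A[2][1] + B[1][2] = -5 + 10 = 5, A[2][2] + B[2][2] = 10 + -2 = 8) = 5 (attained at k = 1)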